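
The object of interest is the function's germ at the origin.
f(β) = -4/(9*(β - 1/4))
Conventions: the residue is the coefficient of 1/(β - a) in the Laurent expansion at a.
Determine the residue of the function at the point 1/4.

At the order-1 pole 1/4 set g(β) = (β - (1/4))*f(β) = -4/9.
Simple pole: residue = g(a) at a = 1/4, which is -4/9.

The residue is -4/9.


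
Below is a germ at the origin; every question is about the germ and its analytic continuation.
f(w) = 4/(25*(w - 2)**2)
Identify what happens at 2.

The point is a pole of order 2.

The denominator factor w - 2 vanishes at 2 and appears to the power 2; the numerator there equals 4/25, nonzero, and no other factor vanishes.
Hence a pole whose order is the multiplicity, 2.


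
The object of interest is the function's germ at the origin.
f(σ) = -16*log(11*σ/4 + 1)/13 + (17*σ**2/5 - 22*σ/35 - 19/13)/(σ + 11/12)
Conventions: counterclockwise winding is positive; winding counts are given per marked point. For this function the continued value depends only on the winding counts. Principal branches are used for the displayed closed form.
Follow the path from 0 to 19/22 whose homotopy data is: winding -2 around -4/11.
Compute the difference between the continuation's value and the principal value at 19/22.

The rational part is single-valued and drops out of the difference; each branch term changes only by its own monodromy.
(-16/13)*log(1 - σ/(-4/11)): each positive loop around -4/11 adds 2*pi*i to the log, so winding -2 contributes (-16/13)*(-2)*2*pi*i = (64/13)*pi*i.
Summing the contributions at σ = 19/22 gives (64/13)*pi*i.

Continued minus principal equals (64/13)*pi*i.


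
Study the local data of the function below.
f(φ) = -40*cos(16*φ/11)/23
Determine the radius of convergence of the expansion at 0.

The radius of convergence is infinite.

The factor cos(16*φ/11) is entire and contributes no finite singular point.
The polynomial part has no poles.
No finite singular points: the Taylor series at 0 converges everywhere.


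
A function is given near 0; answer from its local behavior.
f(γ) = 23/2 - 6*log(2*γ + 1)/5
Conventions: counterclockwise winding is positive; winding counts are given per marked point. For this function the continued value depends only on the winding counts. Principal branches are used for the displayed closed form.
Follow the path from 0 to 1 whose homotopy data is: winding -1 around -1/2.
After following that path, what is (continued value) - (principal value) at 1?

The rational part is single-valued and drops out of the difference; each branch term changes only by its own monodromy.
(-6/5)*log(1 - γ/(-1/2)): each positive loop around -1/2 adds 2*pi*i to the log, so winding -1 contributes (-6/5)*(-1)*2*pi*i = (12/5)*pi*i.
Summing the contributions at γ = 1 gives (12/5)*pi*i.

Continued minus principal equals (12/5)*pi*i.


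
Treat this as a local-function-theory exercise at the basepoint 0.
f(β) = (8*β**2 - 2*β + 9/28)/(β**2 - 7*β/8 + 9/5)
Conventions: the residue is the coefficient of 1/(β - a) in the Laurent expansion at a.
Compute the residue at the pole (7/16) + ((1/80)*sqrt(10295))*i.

The residue is (5/2) + ((6659/144130)*sqrt(10295))*i.

The factor β**2 - 7*β/8 + 9/5 splits as (β - a)(β - a') with a = (7/16) + ((1/80)*sqrt(10295))*i, a' = (7/16) - ((1/80)*sqrt(10295))*i. At the order-1 pole a set g(β) = (β - a)*f(β) = [8*β**2 - 2*β + 9/28] / (β - a').
Simple pole: residue = g(a) at a = (7/16) + ((1/80)*sqrt(10295))*i, which is (5/2) + ((6659/144130)*sqrt(10295))*i.


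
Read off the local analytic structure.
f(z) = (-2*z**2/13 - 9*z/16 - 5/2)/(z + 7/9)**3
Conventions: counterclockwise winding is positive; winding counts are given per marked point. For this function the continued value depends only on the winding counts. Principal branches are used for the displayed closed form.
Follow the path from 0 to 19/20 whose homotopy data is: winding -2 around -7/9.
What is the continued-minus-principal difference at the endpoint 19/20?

Continued minus principal equals 0.

The function is rational, hence single-valued: continuing it around any pole returns the same value, so the difference is 0.


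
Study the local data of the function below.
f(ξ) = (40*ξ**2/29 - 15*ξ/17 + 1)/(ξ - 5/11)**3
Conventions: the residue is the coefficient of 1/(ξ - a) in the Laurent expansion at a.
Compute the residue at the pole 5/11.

At the order-3 pole 5/11 set g(ξ) = (ξ - (5/11))^3*f(ξ) = 40*ξ**2/29 - 15*ξ/17 + 1.
Order-3 pole: residue = g''(a)/2; g''(5/11) = 80/29, so the residue is 40/29.

The residue is 40/29.


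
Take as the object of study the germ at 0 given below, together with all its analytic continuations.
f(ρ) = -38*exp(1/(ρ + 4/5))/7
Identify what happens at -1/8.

The point is a regular point.

There is no denominator, hence no pole anywhere.
The essential point of exp(1/(ρ - (-4/5))) is -4/5, not -1/8.
So the germ continues analytically to -1/8.


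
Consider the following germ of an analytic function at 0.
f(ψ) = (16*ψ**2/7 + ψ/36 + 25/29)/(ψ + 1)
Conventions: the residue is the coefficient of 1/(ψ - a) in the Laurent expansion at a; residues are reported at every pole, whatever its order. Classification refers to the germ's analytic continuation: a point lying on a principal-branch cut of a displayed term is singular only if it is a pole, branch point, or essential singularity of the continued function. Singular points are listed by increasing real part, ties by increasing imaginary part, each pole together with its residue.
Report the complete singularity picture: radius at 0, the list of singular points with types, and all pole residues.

Denominator factor (ψ + 1): pole of order 1 at -1, modulus 1.
The radius of convergence is the smallest modulus among the singular points: 1.
At the order-1 pole -1 set g(ψ) = (ψ - (-1))*f(ψ) = 16*ψ**2/7 + ψ/36 + 25/29.
Simple pole: residue = g(a) at a = -1, which is 22801/7308.

Radius of convergence at 0: 1.
At -1: a pole of order 1; residue 22801/7308.


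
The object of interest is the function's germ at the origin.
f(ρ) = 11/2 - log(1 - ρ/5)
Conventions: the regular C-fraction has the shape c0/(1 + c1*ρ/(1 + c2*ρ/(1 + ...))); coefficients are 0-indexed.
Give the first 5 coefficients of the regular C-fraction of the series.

The regular C-fraction coefficients are [11/2, -2/55, -7/110, -11/210, -1/21].

Taylor coefficients (expand at 0): a_0 = 11/2, a_1 = 1/5, a_2 = 1/50, a_3 = 1/375, a_4 = 1/2500.
c0 = a_0 = 11/2. Peel one level at a time: if S = 1 + c*ρ/S' with S'(0) = 1, then c is the ρ-coefficient of S and S' = c*ρ/(S - 1).
S_1 = c0/f = 1 + (-2/55)*ρ + (-7/3025)*ρ^2 + ...; c1 = -2/55.
S_2 = c1*ρ/(S_1 - 1) = 1 + (-7/110)*ρ + (-1/300)*ρ^2 + ...; c2 = -7/110.
S_3 = c2*ρ/(S_2 - 1) = 1 + (-11/210)*ρ + (-11/4410)*ρ^2 + ...; c3 = -11/210.
S_4 = c3*ρ/(S_3 - 1) = 1 + (-1/21)*ρ + ...; c4 = -1/21.


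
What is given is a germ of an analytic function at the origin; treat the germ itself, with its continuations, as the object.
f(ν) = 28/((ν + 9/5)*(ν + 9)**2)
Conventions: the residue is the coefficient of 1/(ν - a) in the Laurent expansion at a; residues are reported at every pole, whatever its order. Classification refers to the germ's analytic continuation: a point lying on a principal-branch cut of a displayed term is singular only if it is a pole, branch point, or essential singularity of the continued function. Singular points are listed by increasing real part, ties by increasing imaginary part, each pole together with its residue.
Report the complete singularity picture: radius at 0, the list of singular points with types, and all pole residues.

Radius of convergence at 0: 9/5.
At -9: a pole of order 2; residue -175/324.
At -9/5: a pole of order 1; residue 175/324.

Denominator factor (ν + 9/5): pole of order 1 at -9/5, modulus 9/5.
Denominator factor (ν + 9)^2: pole of order 2 at -9, modulus 9.
The radius of convergence is the smallest modulus among the singular points: 9/5.
At the order-2 pole -9 set g(ν) = (ν - (-9))^2*f(ν) = 28/(ν + 9/5).
Order-2 pole: residue = g'(a); g'(-9) = -175/324, so the residue is -175/324.
At the order-1 pole -9/5 set g(ν) = (ν - (-9/5))*f(ν) = 28/(ν + 9)**2.
Simple pole: residue = g(a) at a = -9/5, which is 175/324.
List the singular points by increasing real part (a conjugate pair: the negative imaginary part first).


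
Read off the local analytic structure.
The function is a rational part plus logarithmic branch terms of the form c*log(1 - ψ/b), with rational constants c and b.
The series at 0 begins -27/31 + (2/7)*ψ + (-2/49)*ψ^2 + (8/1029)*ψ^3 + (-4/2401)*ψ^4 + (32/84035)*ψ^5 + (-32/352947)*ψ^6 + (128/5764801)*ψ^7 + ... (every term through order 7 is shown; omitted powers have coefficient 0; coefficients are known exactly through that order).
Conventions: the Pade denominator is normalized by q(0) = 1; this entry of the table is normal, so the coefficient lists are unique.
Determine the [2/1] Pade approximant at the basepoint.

The Pade approximant has numerator coefficients [-27/31, 26/217, 2/147]; denominator coefficients [1, 4/21].

Taylor coefficients needed (read off): a_0 = -27/31, a_1 = 2/7, a_2 = -2/49, a_3 = 8/1029.
Write the denominator as Q(ψ) = 1 + q1*ψ. Requiring Q*f - P = O(ψ^4) with deg P <= 2 kills the coefficients of ψ^3..ψ^3 in Q*f:
  ψ^3: a_3 + q1*a_2 = 0, i.e. 8/1029 + (-2/49)*q1 = 0.
Solving this linear system: q1 = 4/21.
The numerator is Q*f truncated at degree 2: P0 = a_0 = -27/31; P1 = a_1 + q1*a_0 = 26/217; P2 = a_2 + q1*a_1 = 2/147.


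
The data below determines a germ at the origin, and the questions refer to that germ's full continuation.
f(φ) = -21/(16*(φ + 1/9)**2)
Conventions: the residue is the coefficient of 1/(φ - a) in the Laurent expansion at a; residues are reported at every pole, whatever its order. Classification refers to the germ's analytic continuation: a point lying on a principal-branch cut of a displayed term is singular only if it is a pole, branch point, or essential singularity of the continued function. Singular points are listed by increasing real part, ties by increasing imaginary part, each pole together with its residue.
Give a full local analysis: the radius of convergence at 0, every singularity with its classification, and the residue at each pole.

Denominator factor (φ + 1/9)^2: pole of order 2 at -1/9, modulus 1/9.
The radius of convergence is the smallest modulus among the singular points: 1/9.
At the order-2 pole -1/9 set g(φ) = (φ - (-1/9))^2*f(φ) = -21/16.
Order-2 pole: residue = g'(a); g'(-1/9) = 0, so the residue is 0.

Radius of convergence at 0: 1/9.
At -1/9: a pole of order 2; residue 0.


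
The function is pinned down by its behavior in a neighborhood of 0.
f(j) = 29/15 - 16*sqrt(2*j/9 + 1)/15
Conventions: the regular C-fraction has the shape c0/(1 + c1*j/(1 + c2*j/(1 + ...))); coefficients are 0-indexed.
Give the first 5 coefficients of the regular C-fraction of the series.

Taylor coefficients (expand at 0): a_0 = 13/15, a_1 = -16/135, a_2 = 8/1215, a_3 = -8/10935, a_4 = 2/19683.
c0 = a_0 = 13/15. Peel one level at a time: if S = 1 + c*j/S' with S'(0) = 1, then c is the j-coefficient of S and S' = c*j/(S - 1).
S_1 = c0/f = 1 + (16/117)*j + (152/13689)*j^2 + ...; c1 = 16/117.
S_2 = c1*j/(S_1 - 1) = 1 + (-19/234)*j + (-1/324)*j^2 + ...; c2 = -19/234.
S_3 = c2*j/(S_2 - 1) = 1 + (-13/342)*j + (221/38988)*j^2 + ...; c3 = -13/342.
S_4 = c3*j/(S_3 - 1) = 1 + (17/114)*j + ...; c4 = 17/114.

The regular C-fraction coefficients are [13/15, 16/117, -19/234, -13/342, 17/114].


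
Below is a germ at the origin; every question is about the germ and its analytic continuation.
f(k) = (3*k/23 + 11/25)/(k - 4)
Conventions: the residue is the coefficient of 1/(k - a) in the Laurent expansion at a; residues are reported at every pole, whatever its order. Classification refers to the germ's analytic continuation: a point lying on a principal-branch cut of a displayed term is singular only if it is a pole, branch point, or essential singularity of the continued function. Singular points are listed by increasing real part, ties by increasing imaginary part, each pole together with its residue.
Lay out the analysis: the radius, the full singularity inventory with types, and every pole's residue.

Denominator factor (k - 4): pole of order 1 at 4, modulus 4.
The radius of convergence is the smallest modulus among the singular points: 4.
At the order-1 pole 4 set g(k) = (k - (4))*f(k) = 3*k/23 + 11/25.
Simple pole: residue = g(a) at a = 4, which is 553/575.

Radius of convergence at 0: 4.
At 4: a pole of order 1; residue 553/575.


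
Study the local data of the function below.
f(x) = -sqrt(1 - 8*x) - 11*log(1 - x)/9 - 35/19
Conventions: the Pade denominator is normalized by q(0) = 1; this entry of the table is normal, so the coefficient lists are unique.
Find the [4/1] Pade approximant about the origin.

Taylor coefficients needed (expand at 0): a_0 = -54/19, a_1 = 47/9, a_2 = 155/18, a_3 = 875/27, a_4 = 5771/36, a_5 = 40331/45.
Write the denominator as Q(x) = 1 + q1*x. Requiring Q*f - P = O(x^6) with deg P <= 4 kills the coefficients of x^5..x^5 in Q*f:
  x^5: a_5 + q1*a_4 = 0, i.e. 40331/45 + (5771/36)*q1 = 0.
Solving this linear system: q1 = -161324/28855.
The numerator is Q*f truncated at degree 4: P0 = a_0 = -54/19; P1 = a_1 + q1*a_0 = 104170979/4934205; P2 = a_2 + q1*a_1 = -3563977/173130; P3 = a_3 + q1*a_2 = -2451941/155817; P4 = a_4 + q1*a_3 = -13013477/623268.

The Pade approximant has numerator coefficients [-54/19, 104170979/4934205, -3563977/173130, -2451941/155817, -13013477/623268]; denominator coefficients [1, -161324/28855].


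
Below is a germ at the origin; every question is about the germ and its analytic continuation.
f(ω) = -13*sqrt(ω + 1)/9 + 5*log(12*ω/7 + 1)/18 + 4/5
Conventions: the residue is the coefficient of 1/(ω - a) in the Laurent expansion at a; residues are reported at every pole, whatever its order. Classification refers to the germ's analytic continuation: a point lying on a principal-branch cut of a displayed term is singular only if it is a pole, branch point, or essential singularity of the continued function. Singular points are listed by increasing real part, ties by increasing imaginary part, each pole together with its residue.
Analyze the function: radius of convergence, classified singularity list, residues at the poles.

Radius of convergence at 0: 7/12.
At -1: an algebraic (square-root) branch point.
At -7/12: a logarithmic branch point.

Branch term (5/18)*log(1 - ω/(-7/12)): its argument vanishes at ω = -7/12, a logarithmic branch point, modulus 7/12.
Branch term (-13/9)*sqrt(1 - ω/(-1)): its argument vanishes at ω = -1, a square-root branch point, modulus 1.
The radius of convergence is the smallest modulus among the singular points: 7/12.
List the singular points by increasing real part (a conjugate pair: the negative imaginary part first).


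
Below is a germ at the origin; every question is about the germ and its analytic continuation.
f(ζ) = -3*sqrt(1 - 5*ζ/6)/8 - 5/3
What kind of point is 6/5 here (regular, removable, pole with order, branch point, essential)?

The term (-3/8)*sqrt(1 - ζ/(6/5)) has argument 1 - 6/5/(6/5) = 0 at 6/5: a square-root (algebraic, two-sheeted) branch point; the remaining terms are analytic or single-valued there.

The point is an algebraic (square-root) branch point.


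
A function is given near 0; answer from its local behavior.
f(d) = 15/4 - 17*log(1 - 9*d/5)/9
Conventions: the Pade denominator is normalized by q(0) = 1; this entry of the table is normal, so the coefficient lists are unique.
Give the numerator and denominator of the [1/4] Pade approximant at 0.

The Pade approximant has numerator coefficients [15/4, -10970311/2019935]; denominator coefficients [1, -4756824/2019935, 13322934/10099675, -512244/2019935, 173638323/1262459375].

Taylor coefficients needed (expand at 0): a_0 = 15/4, a_1 = 17/5, a_2 = 153/50, a_3 = 459/125, a_4 = 12393/2500, a_5 = 111537/15625.
Write the denominator as Q(d) = 1 + q1*d + q2*d^2 + q3*d^3 + q4*d^4. Requiring Q*f - P = O(d^6) with deg P <= 1 kills the coefficients of d^2..d^5 in Q*f:
  d^2: a_2 + q1*a_1 + q2*a_0 = 0, i.e. 153/50 + (17/5)*q1 + (15/4)*q2 = 0.
  d^3: a_3 + q1*a_2 + q2*a_1 + q3*a_0 = 0, i.e. 459/125 + (153/50)*q1 + (17/5)*q2 + (15/4)*q3 = 0.
  d^4: a_4 + q1*a_3 + q2*a_2 + q3*a_1 + q4*a_0 = 0, i.e. 12393/2500 + (459/125)*q1 + (153/50)*q2 + (17/5)*q3 + (15/4)*q4 = 0.
  d^5: a_5 + q1*a_4 + q2*a_3 + q3*a_2 + q4*a_1 = 0, i.e. 111537/15625 + (12393/2500)*q1 + (459/125)*q2 + (153/50)*q3 + (17/5)*q4 = 0.
Solving this linear system: q1 = -4756824/2019935, q2 = 13322934/10099675, q3 = -512244/2019935, q4 = 173638323/1262459375.
The numerator is Q*f truncated at degree 1: P0 = a_0 = 15/4; P1 = a_1 + q1*a_0 = -10970311/2019935.


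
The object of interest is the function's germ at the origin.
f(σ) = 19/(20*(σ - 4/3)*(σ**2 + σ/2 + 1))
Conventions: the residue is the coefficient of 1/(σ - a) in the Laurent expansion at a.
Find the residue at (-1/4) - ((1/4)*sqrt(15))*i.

The factor σ**2 + σ/2 + 1 splits as (σ - a)(σ - a') with a = (-1/4) - ((1/4)*sqrt(15))*i, a' = (-1/4) + ((1/4)*sqrt(15))*i. At the order-1 pole a set g(σ) = (σ - a)*f(σ) = [19/(20*(σ - 4/3))] / (σ - a').
Simple pole: residue = g(a) at a = (-1/4) - ((1/4)*sqrt(15))*i, which is (-171/1240) - ((361/6200)*sqrt(15))*i.

The residue is (-171/1240) - ((361/6200)*sqrt(15))*i.


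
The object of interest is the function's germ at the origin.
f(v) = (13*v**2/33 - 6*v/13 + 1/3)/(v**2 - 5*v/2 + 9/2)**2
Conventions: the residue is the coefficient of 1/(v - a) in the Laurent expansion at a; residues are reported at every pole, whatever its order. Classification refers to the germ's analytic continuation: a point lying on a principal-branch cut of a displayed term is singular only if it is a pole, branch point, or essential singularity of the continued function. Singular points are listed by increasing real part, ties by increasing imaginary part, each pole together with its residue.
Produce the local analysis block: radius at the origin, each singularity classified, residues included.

Denominator factor (v**2 - 5*v/2 + 9/2)^2: discriminant -47/4, complex-conjugate roots (5/4) + ((1/4)*sqrt(47))*i and (5/4) - ((1/4)*sqrt(47))*i; poles of order 2, moduli (3/2)*sqrt(2) and (3/2)*sqrt(2).
The radius of convergence is the smallest modulus among the singular points: (3/2)*sqrt(2).
The factor v**2 - 5*v/2 + 9/2 splits as (v - a)(v - a') with a = (5/4) - ((1/4)*sqrt(47))*i, a' = (5/4) + ((1/4)*sqrt(47))*i. At the order-2 pole a set g(v) = (v - a)^2*f(v) = [13*v**2/33 - 6*v/13 + 1/3] / (v - a')^2.
Order-2 pole: residue = g'(a); g'((5/4) - ((1/4)*sqrt(47))*i) = ((10496/947661)*sqrt(47))*i, so the residue is ((10496/947661)*sqrt(47))*i.
The factor v**2 - 5*v/2 + 9/2 splits as (v - a)(v - a') with a = (5/4) + ((1/4)*sqrt(47))*i, a' = (5/4) - ((1/4)*sqrt(47))*i. At the order-2 pole a set g(v) = (v - a)^2*f(v) = [13*v**2/33 - 6*v/13 + 1/3] / (v - a')^2.
Order-2 pole: residue = g'(a); g'((5/4) + ((1/4)*sqrt(47))*i) = -((10496/947661)*sqrt(47))*i, so the residue is -((10496/947661)*sqrt(47))*i.
List the singular points by increasing real part (a conjugate pair: the negative imaginary part first).

Radius of convergence at 0: (3/2)*sqrt(2).
At (5/4) - ((1/4)*sqrt(47))*i: a pole of order 2; residue ((10496/947661)*sqrt(47))*i.
At (5/4) + ((1/4)*sqrt(47))*i: a pole of order 2; residue -((10496/947661)*sqrt(47))*i.


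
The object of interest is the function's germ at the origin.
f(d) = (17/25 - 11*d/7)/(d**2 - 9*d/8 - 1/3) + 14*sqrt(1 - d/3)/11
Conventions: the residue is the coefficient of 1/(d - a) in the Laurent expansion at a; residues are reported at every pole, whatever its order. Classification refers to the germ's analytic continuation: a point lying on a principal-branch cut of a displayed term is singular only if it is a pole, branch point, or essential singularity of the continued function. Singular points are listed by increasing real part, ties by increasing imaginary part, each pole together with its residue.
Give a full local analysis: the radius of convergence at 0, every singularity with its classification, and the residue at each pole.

Denominator factor (d**2 - 9*d/8 - 1/3): discriminant 499/192, real irrational roots 9/16 + (1/48)*sqrt(1497) and 9/16 - (1/48)*sqrt(1497); poles of order 1, moduli 9/16 + (1/48)*sqrt(1497) and -9/16 + (1/48)*sqrt(1497).
Branch term (14/11)*sqrt(1 - d/(3)): its argument vanishes at d = 3, a square-root branch point, modulus 3.
The radius of convergence is the smallest modulus among the singular points: -9/16 + (1/48)*sqrt(1497).
The branch term is analytic at 9/16 - (1/48)*sqrt(1497) and contributes nothing to the residue; only the rational part matters.
The factor d**2 - 9*d/8 - 1/3 splits as (d - a)(d - a') with a = 9/16 - (1/48)*sqrt(1497), a' = 9/16 + (1/48)*sqrt(1497). At the order-1 pole a set g(d) = (d - a)*(rational part) = [17/25 - 11*d/7] / (d - a').
Simple pole: residue = g(a) at a = 9/16 - (1/48)*sqrt(1497), which is -11/14 + (571/174650)*sqrt(1497).
The branch term is analytic at 9/16 + (1/48)*sqrt(1497) and contributes nothing to the residue; only the rational part matters.
The factor d**2 - 9*d/8 - 1/3 splits as (d - a)(d - a') with a = 9/16 + (1/48)*sqrt(1497), a' = 9/16 - (1/48)*sqrt(1497). At the order-1 pole a set g(d) = (d - a)*(rational part) = [17/25 - 11*d/7] / (d - a').
Simple pole: residue = g(a) at a = 9/16 + (1/48)*sqrt(1497), which is -11/14 - (571/174650)*sqrt(1497).
List the singular points by increasing real part (a conjugate pair: the negative imaginary part first).

Radius of convergence at 0: -9/16 + (1/48)*sqrt(1497).
At 9/16 - (1/48)*sqrt(1497): a pole of order 1; residue -11/14 + (571/174650)*sqrt(1497).
At 9/16 + (1/48)*sqrt(1497): a pole of order 1; residue -11/14 - (571/174650)*sqrt(1497).
At 3: an algebraic (square-root) branch point.


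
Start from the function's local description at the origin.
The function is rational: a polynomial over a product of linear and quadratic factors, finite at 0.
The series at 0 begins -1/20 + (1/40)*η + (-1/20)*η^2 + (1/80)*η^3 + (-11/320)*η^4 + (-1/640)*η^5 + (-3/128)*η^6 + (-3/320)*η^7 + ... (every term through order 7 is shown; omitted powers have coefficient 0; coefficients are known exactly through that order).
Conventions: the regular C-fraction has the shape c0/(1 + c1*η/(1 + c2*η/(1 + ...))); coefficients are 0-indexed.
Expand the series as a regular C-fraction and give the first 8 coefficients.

Taylor coefficients (read off): a_0 = -1/20, a_1 = 1/40, a_2 = -1/20, a_3 = 1/80, a_4 = -11/320, a_5 = -1/640, a_6 = -3/128, a_7 = -3/320.
c0 = a_0 = -1/20. Peel one level at a time: if S = 1 + c*η/S' with S'(0) = 1, then c is the η-coefficient of S and S' = c*η/(S - 1).
S_1 = c0/f = 1 + (1/2)*η + (-3/4)*η^2 + ...; c1 = 1/2.
S_2 = c1*η/(S_1 - 1) = 1 + (3/2)*η + (7/2)*η^2 + ...; c2 = 3/2.
S_3 = c2*η/(S_2 - 1) = 1 + (-7/3)*η + (19/36)*η^2 + ...; c3 = -7/3.
S_4 = c3*η/(S_3 - 1) = 1 + (19/84)*η + (-61/784)*η^2 + ...; c4 = 19/84.
S_5 = c4*η/(S_4 - 1) = 1 + (183/532)*η + (6/361)*η^2 + ...; c5 = 183/532.
S_6 = c5*η/(S_5 - 1) = 1 + (-56/1159)*η + (56/3721)*η^2 + ...; c6 = -56/1159.
S_7 = c6*η/(S_6 - 1) = 1 + (19/61)*η + ...; c7 = 19/61.

The regular C-fraction coefficients are [-1/20, 1/2, 3/2, -7/3, 19/84, 183/532, -56/1159, 19/61].


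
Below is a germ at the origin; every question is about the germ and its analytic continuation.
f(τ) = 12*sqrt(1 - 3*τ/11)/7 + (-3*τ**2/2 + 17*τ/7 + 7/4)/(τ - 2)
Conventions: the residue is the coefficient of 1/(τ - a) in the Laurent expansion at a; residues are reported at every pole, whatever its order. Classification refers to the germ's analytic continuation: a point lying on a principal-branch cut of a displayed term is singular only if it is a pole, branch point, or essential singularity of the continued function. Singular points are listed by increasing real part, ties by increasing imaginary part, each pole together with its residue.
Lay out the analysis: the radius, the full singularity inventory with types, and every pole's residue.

Denominator factor (τ - 2): pole of order 1 at 2, modulus 2.
Branch term (12/7)*sqrt(1 - τ/(11/3)): its argument vanishes at τ = 11/3, a square-root branch point, modulus 11/3.
The radius of convergence is the smallest modulus among the singular points: 2.
The branch term is analytic at 2 and contributes nothing to the residue; only the rational part matters.
At the order-1 pole 2 set g(τ) = (τ - (2))*(rational part) = -3*τ**2/2 + 17*τ/7 + 7/4.
Simple pole: residue = g(a) at a = 2, which is 17/28.
List the singular points by increasing real part (a conjugate pair: the negative imaginary part first).

Radius of convergence at 0: 2.
At 2: a pole of order 1; residue 17/28.
At 11/3: an algebraic (square-root) branch point.


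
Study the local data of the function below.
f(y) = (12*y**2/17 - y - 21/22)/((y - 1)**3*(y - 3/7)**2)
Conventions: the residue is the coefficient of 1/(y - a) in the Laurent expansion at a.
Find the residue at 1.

The residue is -210553/5632.

At the order-3 pole 1 set g(y) = (y - (1))^3*f(y) = (12*y**2/17 - y - 21/22)/(y - 3/7)**2.
Order-3 pole: residue = g''(a)/2; g''(1) = -210553/2816, so the residue is -210553/5632.


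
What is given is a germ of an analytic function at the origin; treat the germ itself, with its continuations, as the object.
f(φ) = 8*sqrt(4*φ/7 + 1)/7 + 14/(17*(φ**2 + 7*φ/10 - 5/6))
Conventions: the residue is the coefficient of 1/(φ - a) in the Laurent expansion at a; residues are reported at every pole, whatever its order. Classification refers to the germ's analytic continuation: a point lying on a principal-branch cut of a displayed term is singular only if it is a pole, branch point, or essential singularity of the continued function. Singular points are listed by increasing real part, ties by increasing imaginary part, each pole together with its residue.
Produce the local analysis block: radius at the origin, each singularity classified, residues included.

Radius of convergence at 0: -7/20 + (1/60)*sqrt(3441).
At -7/4: an algebraic (square-root) branch point.
At -7/20 - (1/60)*sqrt(3441): a pole of order 1; residue -(140/19499)*sqrt(3441).
At -7/20 + (1/60)*sqrt(3441): a pole of order 1; residue (140/19499)*sqrt(3441).

Denominator factor (φ**2 + 7*φ/10 - 5/6): discriminant 1147/300, real irrational roots -7/20 + (1/60)*sqrt(3441) and -7/20 - (1/60)*sqrt(3441); poles of order 1, moduli -7/20 + (1/60)*sqrt(3441) and 7/20 + (1/60)*sqrt(3441).
Branch term (8/7)*sqrt(1 - φ/(-7/4)): its argument vanishes at φ = -7/4, a square-root branch point, modulus 7/4.
The radius of convergence is the smallest modulus among the singular points: -7/20 + (1/60)*sqrt(3441).
The branch term is analytic at -7/20 - (1/60)*sqrt(3441) and contributes nothing to the residue; only the rational part matters.
The factor φ**2 + 7*φ/10 - 5/6 splits as (φ - a)(φ - a') with a = -7/20 - (1/60)*sqrt(3441), a' = -7/20 + (1/60)*sqrt(3441). At the order-1 pole a set g(φ) = (φ - a)*(rational part) = [14/17] / (φ - a').
Simple pole: residue = g(a) at a = -7/20 - (1/60)*sqrt(3441), which is -(140/19499)*sqrt(3441).
The branch term is analytic at -7/20 + (1/60)*sqrt(3441) and contributes nothing to the residue; only the rational part matters.
The factor φ**2 + 7*φ/10 - 5/6 splits as (φ - a)(φ - a') with a = -7/20 + (1/60)*sqrt(3441), a' = -7/20 - (1/60)*sqrt(3441). At the order-1 pole a set g(φ) = (φ - a)*(rational part) = [14/17] / (φ - a').
Simple pole: residue = g(a) at a = -7/20 + (1/60)*sqrt(3441), which is (140/19499)*sqrt(3441).
List the singular points by increasing real part (a conjugate pair: the negative imaginary part first).


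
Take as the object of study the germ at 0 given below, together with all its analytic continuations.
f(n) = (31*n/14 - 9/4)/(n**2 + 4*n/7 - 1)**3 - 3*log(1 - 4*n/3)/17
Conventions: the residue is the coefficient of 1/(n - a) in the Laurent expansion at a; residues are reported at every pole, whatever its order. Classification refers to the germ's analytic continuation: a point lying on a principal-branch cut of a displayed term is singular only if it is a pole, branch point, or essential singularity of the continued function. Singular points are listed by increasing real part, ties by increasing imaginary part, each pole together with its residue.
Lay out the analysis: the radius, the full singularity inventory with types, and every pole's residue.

Denominator factor (n**2 + 4*n/7 - 1)^3: discriminant 212/49, real irrational roots -2/7 + (1/7)*sqrt(53) and -2/7 - (1/7)*sqrt(53); poles of order 3, moduli -2/7 + (1/7)*sqrt(53) and 2/7 + (1/7)*sqrt(53).
Branch term (-3/17)*log(1 - n/(3/4)): its argument vanishes at n = 3/4, a logarithmic branch point, modulus 3/4.
The radius of convergence is the smallest modulus among the singular points: 3/4.
The branch term is analytic at -2/7 - (1/7)*sqrt(53) and contributes nothing to the residue; only the rational part matters.
The factor n**2 + 4*n/7 - 1 splits as (n - a)(n - a') with a = -2/7 - (1/7)*sqrt(53), a' = -2/7 + (1/7)*sqrt(53). At the order-3 pole a set g(n) = (n - a)^3*(rational part) = [31*n/14 - 9/4] / (n - a')^3.
Order-3 pole: residue = g''(a)/2; g''(-2/7 - (1/7)*sqrt(53)) = (581385/4764064)*sqrt(53), so the residue is (581385/9528128)*sqrt(53).
The branch term is analytic at -2/7 + (1/7)*sqrt(53) and contributes nothing to the residue; only the rational part matters.
The factor n**2 + 4*n/7 - 1 splits as (n - a)(n - a') with a = -2/7 + (1/7)*sqrt(53), a' = -2/7 - (1/7)*sqrt(53). At the order-3 pole a set g(n) = (n - a)^3*(rational part) = [31*n/14 - 9/4] / (n - a')^3.
Order-3 pole: residue = g''(a)/2; g''(-2/7 + (1/7)*sqrt(53)) = -(581385/4764064)*sqrt(53), so the residue is -(581385/9528128)*sqrt(53).
List the singular points by increasing real part (a conjugate pair: the negative imaginary part first).

Radius of convergence at 0: 3/4.
At -2/7 - (1/7)*sqrt(53): a pole of order 3; residue (581385/9528128)*sqrt(53).
At 3/4: a logarithmic branch point.
At -2/7 + (1/7)*sqrt(53): a pole of order 3; residue -(581385/9528128)*sqrt(53).


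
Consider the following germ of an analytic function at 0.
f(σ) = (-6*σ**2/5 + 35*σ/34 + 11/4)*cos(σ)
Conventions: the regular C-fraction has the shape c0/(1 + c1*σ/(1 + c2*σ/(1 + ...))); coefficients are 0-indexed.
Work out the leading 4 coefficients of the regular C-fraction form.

Taylor coefficients (expand at 0): a_0 = 11/4, a_1 = 35/34, a_2 = -103/40, a_3 = -35/68.
c0 = a_0 = 11/4. Peel one level at a time: if S = 1 + c*σ/S' with S'(0) = 1, then c is the σ-coefficient of S and S' = c*σ/(S - 1).
S_1 = c0/f = 1 + (-70/187)*σ + (376437/349690)*σ^2 + ...; c1 = -70/187.
S_2 = c1*σ/(S_1 - 1) = 1 + (376437/130900)*σ + (3311001/490000)*σ^2 + ...; c2 = 376437/130900.
S_3 = c2*σ/(S_2 - 1) = 1 + (-206385729/87835300)*σ + ...; c3 = -206385729/87835300.

The regular C-fraction coefficients are [11/4, -70/187, 376437/130900, -206385729/87835300].


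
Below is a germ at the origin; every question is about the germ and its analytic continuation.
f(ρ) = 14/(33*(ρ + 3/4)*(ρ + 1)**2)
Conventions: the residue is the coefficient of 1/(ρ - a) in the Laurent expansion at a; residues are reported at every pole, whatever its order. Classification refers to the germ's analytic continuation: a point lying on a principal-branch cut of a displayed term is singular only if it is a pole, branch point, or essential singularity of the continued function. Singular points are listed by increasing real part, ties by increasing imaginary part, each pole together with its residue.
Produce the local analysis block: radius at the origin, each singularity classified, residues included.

Denominator factor (ρ + 1)^2: pole of order 2 at -1, modulus 1.
Denominator factor (ρ + 3/4): pole of order 1 at -3/4, modulus 3/4.
The radius of convergence is the smallest modulus among the singular points: 3/4.
At the order-2 pole -1 set g(ρ) = (ρ - (-1))^2*f(ρ) = 14/(33*(ρ + 3/4)).
Order-2 pole: residue = g'(a); g'(-1) = -224/33, so the residue is -224/33.
At the order-1 pole -3/4 set g(ρ) = (ρ - (-3/4))*f(ρ) = 14/(33*(ρ + 1)**2).
Simple pole: residue = g(a) at a = -3/4, which is 224/33.
List the singular points by increasing real part (a conjugate pair: the negative imaginary part first).

Radius of convergence at 0: 3/4.
At -1: a pole of order 2; residue -224/33.
At -3/4: a pole of order 1; residue 224/33.


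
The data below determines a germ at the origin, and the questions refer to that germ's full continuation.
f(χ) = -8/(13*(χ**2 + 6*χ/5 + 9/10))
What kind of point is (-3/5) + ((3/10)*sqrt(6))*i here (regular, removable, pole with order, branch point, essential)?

The point is a pole of order 1.

The denominator factor χ**2 + 6*χ/5 + 9/10 vanishes at (-3/5) + ((3/10)*sqrt(6))*i and appears to the power 1; the numerator there equals -8/13, nonzero, and no other factor vanishes.
Hence a pole whose order is the multiplicity, 1.


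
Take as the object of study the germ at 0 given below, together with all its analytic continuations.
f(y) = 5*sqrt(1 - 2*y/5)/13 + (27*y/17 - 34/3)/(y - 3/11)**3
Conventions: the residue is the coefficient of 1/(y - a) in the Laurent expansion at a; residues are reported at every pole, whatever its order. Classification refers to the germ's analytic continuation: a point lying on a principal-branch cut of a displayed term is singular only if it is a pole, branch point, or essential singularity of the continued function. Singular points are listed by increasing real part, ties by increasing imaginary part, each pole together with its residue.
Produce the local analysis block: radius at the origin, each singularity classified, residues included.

Radius of convergence at 0: 3/11.
At 3/11: a pole of order 3; residue 0.
At 5/2: an algebraic (square-root) branch point.

Denominator factor (y - 3/11)^3: pole of order 3 at 3/11, modulus 3/11.
Branch term (5/13)*sqrt(1 - y/(5/2)): its argument vanishes at y = 5/2, a square-root branch point, modulus 5/2.
The radius of convergence is the smallest modulus among the singular points: 3/11.
The branch term is analytic at 3/11 and contributes nothing to the residue; only the rational part matters.
At the order-3 pole 3/11 set g(y) = (y - (3/11))^3*(rational part) = 27*y/17 - 34/3.
Order-3 pole: residue = g''(a)/2; g''(3/11) = 0, so the residue is 0.
List the singular points by increasing real part (a conjugate pair: the negative imaginary part first).


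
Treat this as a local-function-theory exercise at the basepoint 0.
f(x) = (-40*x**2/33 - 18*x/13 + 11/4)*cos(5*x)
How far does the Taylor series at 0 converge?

The radius of convergence is infinite.

The factor cos(5*x) is entire and contributes no finite singular point.
The polynomial part has no poles.
No finite singular points: the Taylor series at 0 converges everywhere.


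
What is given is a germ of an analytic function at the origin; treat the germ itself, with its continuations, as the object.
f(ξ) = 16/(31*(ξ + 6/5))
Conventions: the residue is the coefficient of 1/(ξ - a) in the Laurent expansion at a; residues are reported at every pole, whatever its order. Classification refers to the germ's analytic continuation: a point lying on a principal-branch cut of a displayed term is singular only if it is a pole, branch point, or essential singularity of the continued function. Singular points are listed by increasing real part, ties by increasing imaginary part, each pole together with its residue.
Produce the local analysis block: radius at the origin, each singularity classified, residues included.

Radius of convergence at 0: 6/5.
At -6/5: a pole of order 1; residue 16/31.

Denominator factor (ξ + 6/5): pole of order 1 at -6/5, modulus 6/5.
The radius of convergence is the smallest modulus among the singular points: 6/5.
At the order-1 pole -6/5 set g(ξ) = (ξ - (-6/5))*f(ξ) = 16/31.
Simple pole: residue = g(a) at a = -6/5, which is 16/31.


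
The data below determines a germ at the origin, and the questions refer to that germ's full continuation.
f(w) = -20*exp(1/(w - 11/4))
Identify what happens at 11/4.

The point is an essential singularity.

The exponent 1/(w - (11/4)) has a pole at 11/4, so exp(1/(w - (11/4))) takes every nonzero value near it: an essential singularity (not a pole of any order).


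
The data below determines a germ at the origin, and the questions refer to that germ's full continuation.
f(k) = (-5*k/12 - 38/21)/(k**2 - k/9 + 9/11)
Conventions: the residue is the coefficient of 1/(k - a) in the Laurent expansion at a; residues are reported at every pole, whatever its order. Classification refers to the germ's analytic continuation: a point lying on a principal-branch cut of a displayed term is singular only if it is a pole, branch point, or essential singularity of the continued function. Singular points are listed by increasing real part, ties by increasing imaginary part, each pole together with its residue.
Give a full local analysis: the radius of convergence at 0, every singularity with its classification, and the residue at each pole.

Radius of convergence at 0: (3/11)*sqrt(11).
At (1/18) - ((1/198)*sqrt(31955))*i: a pole of order 1; residue (-5/24) - ((2771/488040)*sqrt(31955))*i.
At (1/18) + ((1/198)*sqrt(31955))*i: a pole of order 1; residue (-5/24) + ((2771/488040)*sqrt(31955))*i.

Denominator factor (k**2 - k/9 + 9/11): discriminant -2905/891, complex-conjugate roots (1/18) + ((1/198)*sqrt(31955))*i and (1/18) - ((1/198)*sqrt(31955))*i; poles of order 1, moduli (3/11)*sqrt(11) and (3/11)*sqrt(11).
The radius of convergence is the smallest modulus among the singular points: (3/11)*sqrt(11).
The factor k**2 - k/9 + 9/11 splits as (k - a)(k - a') with a = (1/18) - ((1/198)*sqrt(31955))*i, a' = (1/18) + ((1/198)*sqrt(31955))*i. At the order-1 pole a set g(k) = (k - a)*f(k) = [-5*k/12 - 38/21] / (k - a').
Simple pole: residue = g(a) at a = (1/18) - ((1/198)*sqrt(31955))*i, which is (-5/24) - ((2771/488040)*sqrt(31955))*i.
The factor k**2 - k/9 + 9/11 splits as (k - a)(k - a') with a = (1/18) + ((1/198)*sqrt(31955))*i, a' = (1/18) - ((1/198)*sqrt(31955))*i. At the order-1 pole a set g(k) = (k - a)*f(k) = [-5*k/12 - 38/21] / (k - a').
Simple pole: residue = g(a) at a = (1/18) + ((1/198)*sqrt(31955))*i, which is (-5/24) + ((2771/488040)*sqrt(31955))*i.
List the singular points by increasing real part (a conjugate pair: the negative imaginary part first).


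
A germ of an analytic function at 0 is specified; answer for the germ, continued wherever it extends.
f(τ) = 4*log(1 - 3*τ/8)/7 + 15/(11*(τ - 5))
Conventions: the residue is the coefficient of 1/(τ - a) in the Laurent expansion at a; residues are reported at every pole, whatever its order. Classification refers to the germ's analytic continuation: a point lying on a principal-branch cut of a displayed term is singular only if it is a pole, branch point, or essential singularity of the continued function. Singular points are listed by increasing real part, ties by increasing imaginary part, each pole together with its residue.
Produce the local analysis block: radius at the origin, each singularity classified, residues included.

Radius of convergence at 0: 8/3.
At 8/3: a logarithmic branch point.
At 5: a pole of order 1; residue 15/11.

Denominator factor (τ - 5): pole of order 1 at 5, modulus 5.
Branch term (4/7)*log(1 - τ/(8/3)): its argument vanishes at τ = 8/3, a logarithmic branch point, modulus 8/3.
The radius of convergence is the smallest modulus among the singular points: 8/3.
The branch term is analytic at 5 and contributes nothing to the residue; only the rational part matters.
At the order-1 pole 5 set g(τ) = (τ - (5))*(rational part) = 15/11.
Simple pole: residue = g(a) at a = 5, which is 15/11.
List the singular points by increasing real part (a conjugate pair: the negative imaginary part first).


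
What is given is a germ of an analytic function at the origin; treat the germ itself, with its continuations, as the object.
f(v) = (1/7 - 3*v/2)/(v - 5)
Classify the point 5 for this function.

The denominator factor v - 5 vanishes at 5 and appears to the power 1; the numerator there equals -103/14, nonzero, and no other factor vanishes.
Hence a pole whose order is the multiplicity, 1.

The point is a pole of order 1.
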